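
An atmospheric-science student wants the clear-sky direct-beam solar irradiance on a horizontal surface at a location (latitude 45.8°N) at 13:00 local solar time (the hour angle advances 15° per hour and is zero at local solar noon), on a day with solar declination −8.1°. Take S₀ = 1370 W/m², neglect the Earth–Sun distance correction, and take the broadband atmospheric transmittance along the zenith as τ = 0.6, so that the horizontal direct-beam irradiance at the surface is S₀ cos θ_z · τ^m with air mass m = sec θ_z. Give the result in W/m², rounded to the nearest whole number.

314 W/m²

Hour angle H = 15° × (13 − 12) = 15.00°.
cos θ_z = sin(45.8°) sin(-8.1°) + cos(45.8°) cos(-8.1°) cos(15.00°) = -0.1010 + 0.6667 = 0.5657.
Air mass m = 1/cos θ_z = 1/0.5657 = 1.768; τ^m = 0.6^1.768 = 0.4053.
Surface direct beam = 1370 × 0.5657 × 0.4053 = 314.11 W/m².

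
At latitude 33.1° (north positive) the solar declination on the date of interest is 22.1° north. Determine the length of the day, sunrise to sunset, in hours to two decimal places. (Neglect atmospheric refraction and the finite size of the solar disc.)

cos H_s = −tan(33.1°) · tan(22.1°) = -0.2647, so H_s = arccos(-0.2647) = 105.35°.
Day length = 2 H_s / 15° h⁻¹ = 210.70° / 15 = 14.047 h.

14.05 hours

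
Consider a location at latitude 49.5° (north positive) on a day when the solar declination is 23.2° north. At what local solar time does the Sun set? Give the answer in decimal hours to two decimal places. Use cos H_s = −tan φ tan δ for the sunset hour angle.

20.01 h

cos H_s = −tan(49.5°) · tan(23.2°) = -0.5018, so H_s = arccos(-0.5018) = 120.12°.
Sunset is at 12 + H_s/15 = 12 + 8.008 = 20.008 h local solar time.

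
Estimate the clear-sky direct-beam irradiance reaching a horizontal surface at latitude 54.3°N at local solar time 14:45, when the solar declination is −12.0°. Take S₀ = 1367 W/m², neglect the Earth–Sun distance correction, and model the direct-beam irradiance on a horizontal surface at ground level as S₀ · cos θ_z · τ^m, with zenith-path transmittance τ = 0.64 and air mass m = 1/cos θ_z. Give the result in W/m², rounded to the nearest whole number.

Hour angle H = 15° × (14.75 − 12) = 41.25°.
With φ = 54.3°, δ = -12.0°, H = 41.25°: sin φ sin δ = -0.1688, cos φ cos δ cos H = 0.4291, so cos θ_z = 0.2603.
Air mass m = 1/cos θ_z = 1/0.2603 = 3.842; τ^m = 0.64^3.842 = 0.1800.
Surface direct beam = 1367 × 0.2603 × 0.1800 = 64.05 W/m².

64 W/m²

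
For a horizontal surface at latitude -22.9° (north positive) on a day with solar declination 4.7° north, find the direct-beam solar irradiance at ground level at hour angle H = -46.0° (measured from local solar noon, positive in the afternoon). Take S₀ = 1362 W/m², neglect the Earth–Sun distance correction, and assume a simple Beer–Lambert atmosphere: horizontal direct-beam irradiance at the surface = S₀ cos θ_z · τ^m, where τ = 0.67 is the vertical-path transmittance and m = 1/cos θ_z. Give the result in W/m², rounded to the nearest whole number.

With φ = -22.9°, δ = 4.7°, H = -46.00°: sin φ sin δ = -0.0319, cos φ cos δ cos H = 0.6378, so cos θ_z = 0.6059.
Air mass m = 1/cos θ_z = 1/0.6059 = 1.650; τ^m = 0.67^1.650 = 0.5164.
Surface direct beam = 1362 × 0.6059 × 0.5164 = 426.15 W/m².

426 W/m²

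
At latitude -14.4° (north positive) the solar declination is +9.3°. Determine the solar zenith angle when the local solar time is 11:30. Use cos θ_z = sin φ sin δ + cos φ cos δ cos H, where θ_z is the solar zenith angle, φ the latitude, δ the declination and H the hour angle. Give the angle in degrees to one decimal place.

Hour angle H = 15° × (11.5 − 12) = -7.50°.
With φ = -14.4°, δ = 9.3°, H = -7.50°: sin φ sin δ = -0.0402, cos φ cos δ cos H = 0.9477, so cos θ_z = 0.9075.
θ_z = arccos(0.9075) = 24.84°.

24.8°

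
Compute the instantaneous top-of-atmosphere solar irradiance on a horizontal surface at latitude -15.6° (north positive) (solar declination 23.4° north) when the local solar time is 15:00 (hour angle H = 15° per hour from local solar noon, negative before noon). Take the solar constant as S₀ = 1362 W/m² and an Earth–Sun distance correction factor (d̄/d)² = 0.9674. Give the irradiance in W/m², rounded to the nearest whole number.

683 W/m²

Hour angle H = 15° × (15 − 12) = 45.00°.
With φ = -15.6°, δ = 23.4°, H = 45.00°: sin φ sin δ = -0.1068, cos φ cos δ cos H = 0.6250, so cos θ_z = 0.5182.
Top-of-atmosphere irradiance = S₀ (d̄/d)² cos θ_z = 1362 × 0.9674 × 0.5182 = 682.78 W/m².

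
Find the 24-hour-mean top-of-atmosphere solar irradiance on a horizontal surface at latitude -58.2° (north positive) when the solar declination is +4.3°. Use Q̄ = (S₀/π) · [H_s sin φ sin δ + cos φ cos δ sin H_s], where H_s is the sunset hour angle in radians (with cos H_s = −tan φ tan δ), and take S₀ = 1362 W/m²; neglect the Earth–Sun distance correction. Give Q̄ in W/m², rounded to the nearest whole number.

186 W/m²

−tan φ tan δ = −(-1.6128)(0.0752) = 0.1213; H_s = arccos(0.1213) = 83.03°. In radians, H_s = 1.4491.
H_s sin φ sin δ = 1.4491 × -0.8499 × 0.0750 = -0.0924.
cos φ cos δ sin H_s = 0.5270 × 0.9972 × 0.9926 = 0.5216.
Q̄ = (1362/π) × (-0.0924 + 0.5216) = 433.54 × 0.4292 = 186.08 W/m².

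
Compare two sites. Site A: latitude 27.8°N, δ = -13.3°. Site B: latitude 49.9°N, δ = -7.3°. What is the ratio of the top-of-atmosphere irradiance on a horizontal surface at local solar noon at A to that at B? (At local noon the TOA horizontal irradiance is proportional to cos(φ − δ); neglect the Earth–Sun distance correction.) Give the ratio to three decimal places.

1.391

A: cos θ_z = cos(27.8° − (-13.3°)) = 0.7536.
B: cos θ_z = cos(49.9° − (-7.3°)) = 0.5417.
Ratio A/B = 0.7536 / 0.5417 = 1.3912.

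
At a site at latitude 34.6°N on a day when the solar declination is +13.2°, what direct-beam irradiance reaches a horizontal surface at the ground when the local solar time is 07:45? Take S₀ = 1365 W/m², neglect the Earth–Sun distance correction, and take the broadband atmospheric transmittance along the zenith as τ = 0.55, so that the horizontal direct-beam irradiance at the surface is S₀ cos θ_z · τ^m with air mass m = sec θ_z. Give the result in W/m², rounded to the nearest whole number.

192 W/m²

Hour angle H = 15° × (7.75 − 12) = -63.75°.
cos θ_z = sin φ sin δ + cos φ cos δ cos H = (0.5678)(0.2284) + (0.8231)(0.9736)(0.4423) = 0.4841.
Air mass m = 1/cos θ_z = 1/0.4841 = 2.066; τ^m = 0.55^2.066 = 0.2908.
Surface direct beam = 1365 × 0.4841 × 0.2908 = 192.16 W/m².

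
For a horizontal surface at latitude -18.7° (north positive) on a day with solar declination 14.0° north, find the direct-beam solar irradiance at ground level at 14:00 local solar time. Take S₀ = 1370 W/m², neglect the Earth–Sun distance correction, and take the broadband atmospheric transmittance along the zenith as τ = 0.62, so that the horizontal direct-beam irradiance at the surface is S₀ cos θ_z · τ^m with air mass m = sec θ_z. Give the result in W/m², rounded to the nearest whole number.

Hour angle H = 15° × (14 − 12) = 30.00°.
cos θ_z = sin(-18.7°) sin(14.0°) + cos(-18.7°) cos(14.0°) cos(30.00°) = -0.0776 + 0.7959 = 0.7183.
Air mass m = 1/cos θ_z = 1/0.7183 = 1.392; τ^m = 0.62^1.392 = 0.5141.
Surface direct beam = 1370 × 0.7183 × 0.5141 = 505.91 W/m².

506 W/m²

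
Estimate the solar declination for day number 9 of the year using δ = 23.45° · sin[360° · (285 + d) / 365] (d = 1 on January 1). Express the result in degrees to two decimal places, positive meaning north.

360 × (285 + 9) / 365 = 289.973°; sin(289.973°) = -0.9399.
δ = 23.45 × -0.9399 = -22.041° ≈ -22.04°.

-22.04°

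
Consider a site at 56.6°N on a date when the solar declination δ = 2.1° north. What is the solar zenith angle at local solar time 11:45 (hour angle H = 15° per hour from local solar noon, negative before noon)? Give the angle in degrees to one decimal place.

Hour angle H = 15° × (11.75 − 12) = -3.75°.
cos θ_z = sin φ sin δ + cos φ cos δ cos H = (0.8348)(0.0366) + (0.5505)(0.9993)(0.9979) = 0.5795.
θ_z = arccos(0.5795) = 54.58°.

54.6°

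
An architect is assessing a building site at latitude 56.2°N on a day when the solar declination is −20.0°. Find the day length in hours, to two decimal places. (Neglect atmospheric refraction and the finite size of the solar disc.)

The sunset hour angle satisfies cos H_s = −tan φ tan δ = 0.5437, giving H_s = 57.06°.
Day length = 2 H_s / 15° h⁻¹ = 114.12° / 15 = 7.608 h.

7.61 hours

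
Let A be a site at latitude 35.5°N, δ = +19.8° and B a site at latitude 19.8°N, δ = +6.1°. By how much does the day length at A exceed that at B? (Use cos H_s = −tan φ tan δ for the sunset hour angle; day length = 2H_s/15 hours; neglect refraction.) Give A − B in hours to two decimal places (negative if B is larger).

+1.69 h

A: H_s = arccos(−tan 35.5° · tan 19.8°) = 104.88°, so 2H_s/15 = 13.9840 h.
B: H_s = arccos(−tan 19.8° · tan 6.1°) = 92.21°, so 2H_s/15 = 12.2947 h.
A − B = 13.9840 − 12.2947 = 1.6893 h.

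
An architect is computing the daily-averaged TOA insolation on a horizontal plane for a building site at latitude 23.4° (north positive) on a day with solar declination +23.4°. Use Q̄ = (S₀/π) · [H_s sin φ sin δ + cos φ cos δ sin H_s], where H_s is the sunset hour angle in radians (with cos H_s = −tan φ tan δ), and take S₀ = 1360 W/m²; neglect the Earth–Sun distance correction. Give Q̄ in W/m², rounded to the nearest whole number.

cos H_s = −tan(23.4°) · tan(23.4°) = -0.1873, so H_s = arccos(-0.1873) = 100.80°. In radians, H_s = 1.7593.
H_s sin φ sin δ = 1.7593 × 0.3971 × 0.3971 = 0.2774.
cos φ cos δ sin H_s = 0.9178 × 0.9178 × 0.9823 = 0.8274.
Q̄ = (1360/π) × (0.2774 + 0.8274) = 432.90 × 1.1048 = 478.27 W/m².

478 W/m²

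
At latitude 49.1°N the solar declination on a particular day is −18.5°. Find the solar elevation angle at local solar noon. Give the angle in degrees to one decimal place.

At local solar noon the hour angle is zero, so the elevation is 90° − |φ − δ| = 90° − |49.1° − (-18.5°)| = 90° − 67.6° = 22.4°.

22.4°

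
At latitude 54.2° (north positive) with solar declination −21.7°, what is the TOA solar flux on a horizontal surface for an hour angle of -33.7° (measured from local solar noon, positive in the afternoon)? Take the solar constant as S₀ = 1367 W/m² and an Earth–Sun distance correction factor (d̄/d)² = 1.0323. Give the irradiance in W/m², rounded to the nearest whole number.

cos θ_z = sin(54.2°) sin(-21.7°) + cos(54.2°) cos(-21.7°) cos(-33.70°) = -0.2999 + 0.4522 = 0.1523.
Top-of-atmosphere irradiance = S₀ (d̄/d)² cos θ_z = 1367 × 1.0323 × 0.1523 = 214.92 W/m².

215 W/m²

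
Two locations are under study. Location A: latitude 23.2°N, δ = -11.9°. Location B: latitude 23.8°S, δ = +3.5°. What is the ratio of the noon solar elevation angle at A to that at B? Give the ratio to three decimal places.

A: 90° − |23.2 − (-11.9)| = 54.90°.
B: 90° − |-23.8 − (3.5)| = 62.70°.
Ratio A/B = 54.9000 / 62.7000 = 0.8756.

0.876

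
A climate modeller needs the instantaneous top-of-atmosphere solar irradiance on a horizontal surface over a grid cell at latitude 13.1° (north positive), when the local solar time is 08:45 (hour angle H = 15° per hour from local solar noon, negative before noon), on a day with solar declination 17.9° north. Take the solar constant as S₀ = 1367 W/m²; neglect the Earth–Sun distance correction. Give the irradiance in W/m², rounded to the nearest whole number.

Hour angle H = 15° × (8.75 − 12) = -48.75°.
With φ = 13.1°, δ = 17.9°, H = -48.75°: sin φ sin δ = 0.0697, cos φ cos δ cos H = 0.6111, so cos θ_z = 0.6808.
Top-of-atmosphere irradiance = S₀ cos θ_z = 1367 × 0.6808 = 930.65 W/m².

931 W/m²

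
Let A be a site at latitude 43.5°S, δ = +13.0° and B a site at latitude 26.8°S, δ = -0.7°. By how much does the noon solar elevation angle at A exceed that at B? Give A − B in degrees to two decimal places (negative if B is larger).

A: 90° − |-43.5 − (13.0)| = 33.50°.
B: 90° − |-26.8 − (-0.7)| = 63.90°.
A − B = 33.50 − 63.90 = -30.40°.

-30.40°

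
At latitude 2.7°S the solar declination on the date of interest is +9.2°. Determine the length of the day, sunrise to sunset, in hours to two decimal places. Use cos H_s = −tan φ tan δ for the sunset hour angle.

−tan φ tan δ = −(-0.0472)(0.1620) = 0.0076; H_s = arccos(0.0076) = 89.56°.
Day length = 2 H_s / 15° h⁻¹ = 179.12° / 15 = 11.941 h.

11.94 hours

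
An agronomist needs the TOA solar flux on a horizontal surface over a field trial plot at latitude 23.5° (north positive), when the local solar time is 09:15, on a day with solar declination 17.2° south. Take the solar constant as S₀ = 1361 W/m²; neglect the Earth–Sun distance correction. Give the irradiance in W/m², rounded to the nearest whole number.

736 W/m²

Hour angle H = 15° × (9.25 − 12) = -41.25°.
cos θ_z = sin φ sin δ + cos φ cos δ cos H = (0.3987)(-0.2957) + (0.9171)(0.9553)(0.7518) = 0.5408.
Top-of-atmosphere irradiance = S₀ cos θ_z = 1361 × 0.5408 = 736.03 W/m².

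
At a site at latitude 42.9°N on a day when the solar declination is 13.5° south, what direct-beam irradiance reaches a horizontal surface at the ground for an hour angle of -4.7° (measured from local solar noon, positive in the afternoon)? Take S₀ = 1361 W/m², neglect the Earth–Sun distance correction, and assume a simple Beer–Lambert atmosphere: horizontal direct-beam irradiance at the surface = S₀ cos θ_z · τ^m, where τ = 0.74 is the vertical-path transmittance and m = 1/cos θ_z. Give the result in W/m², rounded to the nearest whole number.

cos θ_z = sin(42.9°) sin(-13.5°) + cos(42.9°) cos(-13.5°) cos(-4.70°) = -0.1589 + 0.7099 = 0.5510.
Air mass m = 1/cos θ_z = 1/0.5510 = 1.815; τ^m = 0.74^1.815 = 0.5790.
Surface direct beam = 1361 × 0.5510 × 0.5790 = 434.20 W/m².

434 W/m²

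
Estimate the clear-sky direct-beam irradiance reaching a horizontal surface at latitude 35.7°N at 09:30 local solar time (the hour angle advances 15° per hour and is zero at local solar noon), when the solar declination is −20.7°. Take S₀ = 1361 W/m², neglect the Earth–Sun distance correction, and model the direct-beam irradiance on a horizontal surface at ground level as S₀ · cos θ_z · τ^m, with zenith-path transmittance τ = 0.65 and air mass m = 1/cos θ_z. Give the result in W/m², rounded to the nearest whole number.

Hour angle H = 15° × (9.5 − 12) = -37.50°.
cos θ_z = sin(35.7°) sin(-20.7°) + cos(35.7°) cos(-20.7°) cos(-37.50°) = -0.2063 + 0.6027 = 0.3964.
Air mass m = 1/cos θ_z = 1/0.3964 = 2.523; τ^m = 0.65^2.523 = 0.3373.
Surface direct beam = 1361 × 0.3964 × 0.3373 = 181.97 W/m².

182 W/m²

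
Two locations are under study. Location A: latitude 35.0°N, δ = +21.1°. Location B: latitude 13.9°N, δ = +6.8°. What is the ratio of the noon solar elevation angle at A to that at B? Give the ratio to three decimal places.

A: 90° − |35.0 − (21.1)| = 76.10°.
B: 90° − |13.9 − (6.8)| = 82.90°.
Ratio A/B = 76.1000 / 82.9000 = 0.9180.

0.918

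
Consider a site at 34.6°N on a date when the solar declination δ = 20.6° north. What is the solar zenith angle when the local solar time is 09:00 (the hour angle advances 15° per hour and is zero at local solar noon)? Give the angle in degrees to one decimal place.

Hour angle H = 15° × (9 − 12) = -45.00°.
cos θ_z = sin φ sin δ + cos φ cos δ cos H = (0.5678)(0.3518) + (0.8231)(0.9361)(0.7071) = 0.7446.
θ_z = arccos(0.7446) = 41.88°.

41.9°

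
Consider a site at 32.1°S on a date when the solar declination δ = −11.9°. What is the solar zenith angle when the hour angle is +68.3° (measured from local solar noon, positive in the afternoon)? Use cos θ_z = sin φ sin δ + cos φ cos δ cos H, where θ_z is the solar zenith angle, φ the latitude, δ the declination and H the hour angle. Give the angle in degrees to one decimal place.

65.4°

cos θ_z = sin φ sin δ + cos φ cos δ cos H = (-0.5314)(-0.2062) + (0.8471)(0.9785)(0.3697) = 0.4160.
θ_z = arccos(0.4160) = 65.42°.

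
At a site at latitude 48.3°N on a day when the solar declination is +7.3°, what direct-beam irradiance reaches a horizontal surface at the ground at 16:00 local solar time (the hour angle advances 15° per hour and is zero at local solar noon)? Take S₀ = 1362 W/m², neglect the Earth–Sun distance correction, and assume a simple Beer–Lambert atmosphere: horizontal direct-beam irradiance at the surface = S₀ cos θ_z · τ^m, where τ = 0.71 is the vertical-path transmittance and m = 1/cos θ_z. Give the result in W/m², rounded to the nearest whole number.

258 W/m²

Hour angle H = 15° × (16 − 12) = 60.00°.
cos θ_z = sin φ sin δ + cos φ cos δ cos H = (0.7466)(0.1271) + (0.6652)(0.9919)(0.5000) = 0.4248.
Air mass m = 1/cos θ_z = 1/0.4248 = 2.354; τ^m = 0.71^2.354 = 0.4465.
Surface direct beam = 1362 × 0.4248 × 0.4465 = 258.33 W/m².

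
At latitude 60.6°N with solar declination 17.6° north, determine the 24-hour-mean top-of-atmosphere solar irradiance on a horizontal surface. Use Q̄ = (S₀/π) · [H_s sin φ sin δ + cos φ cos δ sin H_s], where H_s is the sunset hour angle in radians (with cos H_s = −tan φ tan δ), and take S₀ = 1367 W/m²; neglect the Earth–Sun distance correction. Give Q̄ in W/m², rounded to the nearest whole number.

417 W/m²

−tan φ tan δ = −(1.7747)(0.3172) = -0.5629; H_s = arccos(-0.5629) = 124.26°. In radians, H_s = 2.1687.
H_s sin φ sin δ = 2.1687 × 0.8712 × 0.3024 = 0.5713.
cos φ cos δ sin H_s = 0.4909 × 0.9532 × 0.8265 = 0.3867.
Q̄ = (1367/π) × (0.5713 + 0.3867) = 435.13 × 0.9580 = 416.85 W/m².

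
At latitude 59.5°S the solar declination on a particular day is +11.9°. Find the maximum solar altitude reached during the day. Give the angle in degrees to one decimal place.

At local solar noon the hour angle is zero, so the elevation is 90° − |φ − δ| = 90° − |-59.5° − (11.9°)| = 90° − 71.4° = 18.6°.

18.6°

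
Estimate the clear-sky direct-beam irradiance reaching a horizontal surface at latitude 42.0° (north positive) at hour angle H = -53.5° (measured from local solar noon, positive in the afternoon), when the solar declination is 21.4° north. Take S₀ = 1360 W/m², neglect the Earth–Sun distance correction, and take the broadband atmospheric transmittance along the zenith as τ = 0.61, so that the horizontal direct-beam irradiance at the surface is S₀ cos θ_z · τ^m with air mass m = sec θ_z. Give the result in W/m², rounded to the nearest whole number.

With φ = 42.0°, δ = 21.4°, H = -53.50°: sin φ sin δ = 0.2442, cos φ cos δ cos H = 0.4116, so cos θ_z = 0.6558.
Air mass m = 1/cos θ_z = 1/0.6558 = 1.525; τ^m = 0.61^1.525 = 0.4706.
Surface direct beam = 1360 × 0.6558 × 0.4706 = 419.72 W/m².

420 W/m²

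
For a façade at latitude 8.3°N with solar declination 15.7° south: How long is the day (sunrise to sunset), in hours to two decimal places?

cos H_s = −tan(8.3°) · tan(-15.7°) = 0.0410, so H_s = arccos(0.0410) = 87.65°.
Day length = 2 H_s / 15° h⁻¹ = 175.30° / 15 = 11.687 h.

11.69 hours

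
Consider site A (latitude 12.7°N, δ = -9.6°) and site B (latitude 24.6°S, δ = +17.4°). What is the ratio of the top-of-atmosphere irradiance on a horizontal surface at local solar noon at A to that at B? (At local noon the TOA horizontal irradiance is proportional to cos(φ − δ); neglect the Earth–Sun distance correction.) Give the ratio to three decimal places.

1.245

A: cos θ_z = cos(12.7° − (-9.6°)) = 0.9252.
B: cos θ_z = cos(-24.6° − (17.4°)) = 0.7431.
Ratio A/B = 0.9252 / 0.7431 = 1.2451.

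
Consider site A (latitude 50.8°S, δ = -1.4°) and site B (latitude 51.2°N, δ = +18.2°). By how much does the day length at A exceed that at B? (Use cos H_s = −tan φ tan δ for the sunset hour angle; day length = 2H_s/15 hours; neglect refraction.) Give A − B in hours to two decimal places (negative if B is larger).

-2.99 h

A: H_s = arccos(−tan -50.8° · tan -1.4°) = 91.72°, so 2H_s/15 = 12.2293 h.
B: H_s = arccos(−tan 51.2° · tan 18.2°) = 114.14°, so 2H_s/15 = 15.2187 h.
A − B = 12.2293 − 15.2187 = -2.9894 h.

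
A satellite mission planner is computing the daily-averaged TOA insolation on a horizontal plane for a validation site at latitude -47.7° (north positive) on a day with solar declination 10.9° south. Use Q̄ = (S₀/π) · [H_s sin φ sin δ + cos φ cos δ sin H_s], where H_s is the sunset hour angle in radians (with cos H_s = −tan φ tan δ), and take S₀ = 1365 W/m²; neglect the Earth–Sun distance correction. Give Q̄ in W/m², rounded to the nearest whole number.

The sunset hour angle satisfies cos H_s = −tan φ tan δ = -0.2116, giving H_s = 102.22°. In radians, H_s = 1.7841.
H_s sin φ sin δ = 1.7841 × -0.7396 × -0.1891 = 0.2495.
cos φ cos δ sin H_s = 0.6730 × 0.9820 × 0.9773 = 0.6459.
Q̄ = (1365/π) × (0.2495 + 0.6459) = 434.49 × 0.8954 = 389.04 W/m².

389 W/m²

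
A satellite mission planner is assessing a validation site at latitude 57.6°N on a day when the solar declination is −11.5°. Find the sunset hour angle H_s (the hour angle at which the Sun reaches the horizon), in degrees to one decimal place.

cos H_s = −tan(57.6°) · tan(-11.5°) = 0.3206, so H_s = arccos(0.3206) = 71.30°.

71.3°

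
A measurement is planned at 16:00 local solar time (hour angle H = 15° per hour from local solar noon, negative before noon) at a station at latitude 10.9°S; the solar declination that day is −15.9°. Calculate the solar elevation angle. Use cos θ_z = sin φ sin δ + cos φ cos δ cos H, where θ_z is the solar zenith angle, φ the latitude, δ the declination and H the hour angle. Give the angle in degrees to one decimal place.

31.6°

Hour angle H = 15° × (16 − 12) = 60.00°.
With φ = -10.9°, δ = -15.9°, H = 60.00°: sin φ sin δ = 0.0518, cos φ cos δ cos H = 0.4722, so cos θ_z = 0.5240.
θ_z = arccos(0.5240) = 58.40°, so the elevation is 90° − 58.40° = 31.60°.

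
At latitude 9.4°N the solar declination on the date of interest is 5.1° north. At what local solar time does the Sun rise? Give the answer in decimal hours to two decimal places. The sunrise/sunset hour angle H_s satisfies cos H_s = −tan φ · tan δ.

5.94 h

−tan φ tan δ = −(0.1655)(0.0892) = -0.0148; H_s = arccos(-0.0148) = 90.85°.
Sunrise is at 12 − H_s/15 = 12 − 6.057 = 5.943 h local solar time.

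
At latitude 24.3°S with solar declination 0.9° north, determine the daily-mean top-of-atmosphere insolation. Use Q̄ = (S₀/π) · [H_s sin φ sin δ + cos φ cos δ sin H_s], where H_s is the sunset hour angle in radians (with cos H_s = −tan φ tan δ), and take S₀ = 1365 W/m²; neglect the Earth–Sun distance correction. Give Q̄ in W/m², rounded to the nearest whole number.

392 W/m²

−tan φ tan δ = −(-0.4515)(0.0157) = 0.0071; H_s = arccos(0.0071) = 89.59°. In radians, H_s = 1.5636.
H_s sin φ sin δ = 1.5636 × -0.4115 × 0.0157 = -0.0101.
cos φ cos δ sin H_s = 0.9114 × 0.9999 × 1.0000 = 0.9113.
Q̄ = (1365/π) × (-0.0101 + 0.9113) = 434.49 × 0.9012 = 391.56 W/m².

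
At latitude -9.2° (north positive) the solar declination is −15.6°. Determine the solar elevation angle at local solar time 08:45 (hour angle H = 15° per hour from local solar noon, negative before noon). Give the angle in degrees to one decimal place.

42.1°

Hour angle H = 15° × (8.75 − 12) = -48.75°.
With φ = -9.2°, δ = -15.6°, H = -48.75°: sin φ sin δ = 0.0430, cos φ cos δ cos H = 0.6269, so cos θ_z = 0.6699.
θ_z = arccos(0.6699) = 47.94°, so the elevation is 90° − 47.94° = 42.06°.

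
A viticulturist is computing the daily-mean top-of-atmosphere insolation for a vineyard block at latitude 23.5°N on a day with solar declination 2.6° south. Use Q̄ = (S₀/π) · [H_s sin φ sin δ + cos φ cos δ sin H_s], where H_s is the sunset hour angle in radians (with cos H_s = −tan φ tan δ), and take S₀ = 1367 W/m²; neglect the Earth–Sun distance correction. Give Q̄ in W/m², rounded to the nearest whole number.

386 W/m²

cos H_s = −tan(23.5°) · tan(-2.6°) = 0.0197, so H_s = arccos(0.0197) = 88.87°. In radians, H_s = 1.5511.
H_s sin φ sin δ = 1.5511 × 0.3987 × -0.0454 = -0.0281.
cos φ cos δ sin H_s = 0.9171 × 0.9990 × 0.9998 = 0.9160.
Q̄ = (1367/π) × (-0.0281 + 0.9160) = 435.13 × 0.8879 = 386.35 W/m².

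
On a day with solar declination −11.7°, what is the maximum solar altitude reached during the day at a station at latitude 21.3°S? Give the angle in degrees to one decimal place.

At local solar noon the hour angle is zero, so the elevation is 90° − |φ − δ| = 90° − |-21.3° − (-11.7°)| = 90° − 9.6° = 80.4°.

80.4°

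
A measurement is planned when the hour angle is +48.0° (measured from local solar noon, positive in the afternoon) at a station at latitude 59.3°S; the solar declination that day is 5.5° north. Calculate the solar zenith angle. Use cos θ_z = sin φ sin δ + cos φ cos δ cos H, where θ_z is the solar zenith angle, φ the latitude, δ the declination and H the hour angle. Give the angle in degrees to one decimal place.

75.1°

cos θ_z = sin φ sin δ + cos φ cos δ cos H = (-0.8599)(0.0958) + (0.5105)(0.9954)(0.6691) = 0.2576.
θ_z = arccos(0.2576) = 75.07°.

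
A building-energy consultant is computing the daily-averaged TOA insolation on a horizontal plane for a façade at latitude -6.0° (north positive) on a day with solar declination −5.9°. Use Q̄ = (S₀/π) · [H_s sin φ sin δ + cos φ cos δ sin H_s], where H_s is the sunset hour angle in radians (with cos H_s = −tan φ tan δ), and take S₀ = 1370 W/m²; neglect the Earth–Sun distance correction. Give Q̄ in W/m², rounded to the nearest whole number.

439 W/m²

The sunset hour angle satisfies cos H_s = −tan φ tan δ = -0.0109, giving H_s = 90.62°. In radians, H_s = 1.5816.
H_s sin φ sin δ = 1.5816 × -0.1045 × -0.1028 = 0.0170.
cos φ cos δ sin H_s = 0.9945 × 0.9947 × 0.9999 = 0.9891.
Q̄ = (1370/π) × (0.0170 + 0.9891) = 436.08 × 1.0061 = 438.74 W/m².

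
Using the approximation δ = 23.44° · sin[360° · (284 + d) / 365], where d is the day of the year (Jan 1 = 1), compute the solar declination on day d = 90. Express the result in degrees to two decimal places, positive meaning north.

360 × (284 + 90) / 365 = 368.877°; sin(368.877°) = 0.1543.
δ = 23.44 × 0.1543 = 3.617° ≈ +3.62°.

+3.62°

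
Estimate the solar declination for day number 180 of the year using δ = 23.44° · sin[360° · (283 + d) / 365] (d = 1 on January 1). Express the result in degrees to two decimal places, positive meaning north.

+23.28°

360 × (283 + 180) / 365 = 456.658°; sin(456.658°) = 0.9933.
δ = 23.44 × 0.9933 = 23.283° ≈ +23.28°.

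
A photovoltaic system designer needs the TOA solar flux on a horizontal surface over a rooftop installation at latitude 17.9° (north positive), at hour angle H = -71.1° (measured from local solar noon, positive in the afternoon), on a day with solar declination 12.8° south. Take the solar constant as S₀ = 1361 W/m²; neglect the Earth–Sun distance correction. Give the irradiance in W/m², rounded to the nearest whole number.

cos θ_z = sin(17.9°) sin(-12.8°) + cos(17.9°) cos(-12.8°) cos(-71.10°) = -0.0681 + 0.3006 = 0.2325.
Top-of-atmosphere irradiance = S₀ cos θ_z = 1361 × 0.2325 = 316.43 W/m².

316 W/m²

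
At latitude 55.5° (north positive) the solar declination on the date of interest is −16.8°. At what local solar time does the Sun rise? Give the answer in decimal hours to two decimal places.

7.74 h

The sunset hour angle satisfies cos H_s = −tan φ tan δ = 0.4393, giving H_s = 63.94°.
Sunrise is at 12 − H_s/15 = 12 − 4.263 = 7.737 h local solar time.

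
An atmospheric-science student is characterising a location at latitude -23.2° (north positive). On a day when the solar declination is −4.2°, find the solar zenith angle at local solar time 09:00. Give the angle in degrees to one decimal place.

Hour angle H = 15° × (9 − 12) = -45.00°.
cos θ_z = sin(-23.2°) sin(-4.2°) + cos(-23.2°) cos(-4.2°) cos(-45.00°) = 0.0289 + 0.6482 = 0.6771.
θ_z = arccos(0.6771) = 47.38°.

47.4°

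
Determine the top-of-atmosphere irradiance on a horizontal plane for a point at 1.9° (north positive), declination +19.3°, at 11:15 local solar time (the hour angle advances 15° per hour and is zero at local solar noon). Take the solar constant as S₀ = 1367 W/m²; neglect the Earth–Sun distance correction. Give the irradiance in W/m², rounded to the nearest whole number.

1280 W/m²

Hour angle H = 15° × (11.25 − 12) = -11.25°.
cos θ_z = sin φ sin δ + cos φ cos δ cos H = (0.0332)(0.3305) + (0.9995)(0.9438)(0.9808) = 0.9362.
Top-of-atmosphere irradiance = S₀ cos θ_z = 1367 × 0.9362 = 1279.79 W/m².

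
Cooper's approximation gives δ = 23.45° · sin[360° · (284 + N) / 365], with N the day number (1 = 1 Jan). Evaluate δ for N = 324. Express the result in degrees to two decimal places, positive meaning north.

-20.24°

360 × (284 + 324) / 365 = 599.671°; sin(599.671°) = -0.8631.
δ = 23.45 × -0.8631 = -20.240° ≈ -20.24°.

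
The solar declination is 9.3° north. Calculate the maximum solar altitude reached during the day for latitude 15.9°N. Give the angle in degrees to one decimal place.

83.4°

At local solar noon the hour angle is zero, so the elevation is 90° − |φ − δ| = 90° − |15.9° − (9.3°)| = 90° − 6.6° = 83.4°.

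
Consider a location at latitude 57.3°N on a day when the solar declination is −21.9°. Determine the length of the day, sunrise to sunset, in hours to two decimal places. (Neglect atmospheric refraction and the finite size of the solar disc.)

6.83 hours

−tan φ tan δ = −(1.5577)(-0.4020) = 0.6262; H_s = arccos(0.6262) = 51.23°.
Day length = 2 H_s / 15° h⁻¹ = 102.46° / 15 = 6.831 h.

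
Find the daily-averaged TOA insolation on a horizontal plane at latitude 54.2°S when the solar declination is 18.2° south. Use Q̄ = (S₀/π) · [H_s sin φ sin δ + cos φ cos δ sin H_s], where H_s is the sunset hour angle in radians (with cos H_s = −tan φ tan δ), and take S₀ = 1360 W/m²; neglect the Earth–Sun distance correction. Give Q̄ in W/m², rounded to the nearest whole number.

438 W/m²

−tan φ tan δ = −(-1.3865)(-0.3288) = -0.4559; H_s = arccos(-0.4559) = 117.12°. In radians, H_s = 2.0441.
H_s sin φ sin δ = 2.0441 × -0.8111 × -0.3123 = 0.5178.
cos φ cos δ sin H_s = 0.5850 × 0.9500 × 0.8901 = 0.4947.
Q̄ = (1360/π) × (0.5178 + 0.4947) = 432.90 × 1.0125 = 438.31 W/m².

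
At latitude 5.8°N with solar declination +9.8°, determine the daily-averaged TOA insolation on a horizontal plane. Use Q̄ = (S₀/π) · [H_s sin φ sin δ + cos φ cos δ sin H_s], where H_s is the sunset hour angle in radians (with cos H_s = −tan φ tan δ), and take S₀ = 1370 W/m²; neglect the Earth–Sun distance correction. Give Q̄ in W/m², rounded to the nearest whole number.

439 W/m²

The sunset hour angle satisfies cos H_s = −tan φ tan δ = -0.0175, giving H_s = 91.00°. In radians, H_s = 1.5882.
H_s sin φ sin δ = 1.5882 × 0.1011 × 0.1702 = 0.0273.
cos φ cos δ sin H_s = 0.9949 × 0.9854 × 0.9998 = 0.9802.
Q̄ = (1370/π) × (0.0273 + 0.9802) = 436.08 × 1.0075 = 439.35 W/m².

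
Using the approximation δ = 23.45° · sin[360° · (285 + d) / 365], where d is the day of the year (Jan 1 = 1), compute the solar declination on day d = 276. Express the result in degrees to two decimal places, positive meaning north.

-5.40°

360 × (285 + 276) / 365 = 553.315°; sin(553.315°) = -0.2303.
δ = 23.45 × -0.2303 = -5.401° ≈ -5.40°.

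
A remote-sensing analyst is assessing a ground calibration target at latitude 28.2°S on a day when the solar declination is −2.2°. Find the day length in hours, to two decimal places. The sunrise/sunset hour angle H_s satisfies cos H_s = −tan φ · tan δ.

12.16 hours

The sunset hour angle satisfies cos H_s = −tan φ tan δ = -0.0206, giving H_s = 91.18°.
Day length = 2 H_s / 15° h⁻¹ = 182.36° / 15 = 12.157 h.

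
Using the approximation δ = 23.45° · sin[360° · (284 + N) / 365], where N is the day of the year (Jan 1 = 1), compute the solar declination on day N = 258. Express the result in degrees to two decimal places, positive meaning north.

+2.22°

360 × (284 + 258) / 365 = 534.575°; sin(534.575°) = 0.0945.
δ = 23.45 × 0.0945 = 2.216° ≈ +2.22°.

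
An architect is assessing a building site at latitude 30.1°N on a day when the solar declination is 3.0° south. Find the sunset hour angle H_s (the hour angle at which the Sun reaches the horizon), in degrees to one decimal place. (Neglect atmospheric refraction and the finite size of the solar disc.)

88.3°

−tan φ tan δ = −(0.5797)(-0.0524) = 0.0304; H_s = arccos(0.0304) = 88.26°.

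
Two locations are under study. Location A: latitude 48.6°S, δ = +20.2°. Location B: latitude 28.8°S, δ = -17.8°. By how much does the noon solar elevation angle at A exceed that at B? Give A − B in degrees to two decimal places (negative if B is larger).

-57.80°

A: 90° − |-48.6 − (20.2)| = 21.20°.
B: 90° − |-28.8 − (-17.8)| = 79.00°.
A − B = 21.20 − 79.00 = -57.80°.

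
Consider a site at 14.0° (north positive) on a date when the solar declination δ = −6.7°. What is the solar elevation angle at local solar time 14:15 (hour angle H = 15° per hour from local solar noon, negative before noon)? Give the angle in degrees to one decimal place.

50.6°

Hour angle H = 15° × (14.25 − 12) = 33.75°.
cos θ_z = sin φ sin δ + cos φ cos δ cos H = (0.2419)(-0.1167) + (0.9703)(0.9932)(0.8315) = 0.7731.
θ_z = arccos(0.7731) = 39.37°, so the elevation is 90° − 39.37° = 50.63°.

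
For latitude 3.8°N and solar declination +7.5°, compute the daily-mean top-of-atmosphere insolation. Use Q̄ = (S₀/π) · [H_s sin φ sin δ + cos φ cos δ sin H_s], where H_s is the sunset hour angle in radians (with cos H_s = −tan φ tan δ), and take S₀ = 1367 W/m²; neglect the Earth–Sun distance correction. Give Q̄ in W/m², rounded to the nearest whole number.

436 W/m²

−tan φ tan δ = −(0.0664)(0.1317) = -0.0087; H_s = arccos(-0.0087) = 90.50°. In radians, H_s = 1.5795.
H_s sin φ sin δ = 1.5795 × 0.0663 × 0.1305 = 0.0137.
cos φ cos δ sin H_s = 0.9978 × 0.9914 × 1.0000 = 0.9892.
Q̄ = (1367/π) × (0.0137 + 0.9892) = 435.13 × 1.0029 = 436.39 W/m².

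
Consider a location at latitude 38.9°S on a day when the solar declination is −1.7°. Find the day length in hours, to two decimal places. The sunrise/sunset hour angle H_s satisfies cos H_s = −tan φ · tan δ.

12.18 hours

−tan φ tan δ = −(-0.8069)(-0.0297) = -0.0240; H_s = arccos(-0.0240) = 91.38°.
Day length = 2 H_s / 15° h⁻¹ = 182.76° / 15 = 12.184 h.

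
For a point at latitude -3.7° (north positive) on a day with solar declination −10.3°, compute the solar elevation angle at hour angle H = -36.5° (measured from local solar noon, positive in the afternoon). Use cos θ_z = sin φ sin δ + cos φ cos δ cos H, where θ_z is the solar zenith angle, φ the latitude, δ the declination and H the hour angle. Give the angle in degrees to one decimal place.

cos θ_z = sin(-3.7°) sin(-10.3°) + cos(-3.7°) cos(-10.3°) cos(-36.50°) = 0.0115 + 0.7893 = 0.8008.
θ_z = arccos(0.8008) = 36.79°, so the elevation is 90° − 36.79° = 53.21°.

53.2°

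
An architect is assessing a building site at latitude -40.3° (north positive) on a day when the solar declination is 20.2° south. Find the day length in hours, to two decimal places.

The sunset hour angle satisfies cos H_s = −tan φ tan δ = -0.3120, giving H_s = 108.18°.
Day length = 2 H_s / 15° h⁻¹ = 216.36° / 15 = 14.424 h.

14.42 hours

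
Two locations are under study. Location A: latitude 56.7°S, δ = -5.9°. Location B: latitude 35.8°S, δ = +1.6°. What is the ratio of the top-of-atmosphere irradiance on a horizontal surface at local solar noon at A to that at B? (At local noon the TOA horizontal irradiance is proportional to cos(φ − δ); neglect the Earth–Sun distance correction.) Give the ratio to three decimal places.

0.796

A: cos θ_z = cos(-56.7° − (-5.9°)) = 0.6320.
B: cos θ_z = cos(-35.8° − (1.6°)) = 0.7944.
Ratio A/B = 0.6320 / 0.7944 = 0.7956.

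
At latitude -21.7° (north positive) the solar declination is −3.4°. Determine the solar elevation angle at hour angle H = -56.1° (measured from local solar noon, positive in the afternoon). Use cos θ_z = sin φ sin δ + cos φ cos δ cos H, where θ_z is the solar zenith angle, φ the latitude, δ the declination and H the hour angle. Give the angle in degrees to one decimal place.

cos θ_z = sin(-21.7°) sin(-3.4°) + cos(-21.7°) cos(-3.4°) cos(-56.10°) = 0.0219 + 0.5173 = 0.5392.
θ_z = arccos(0.5392) = 57.37°, so the elevation is 90° − 57.37° = 32.63°.

32.6°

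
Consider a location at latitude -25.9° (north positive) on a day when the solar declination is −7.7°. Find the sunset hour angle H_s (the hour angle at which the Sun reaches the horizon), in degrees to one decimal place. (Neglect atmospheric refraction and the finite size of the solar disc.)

93.8°

cos H_s = −tan(-25.9°) · tan(-7.7°) = -0.0657, so H_s = arccos(-0.0657) = 93.77°.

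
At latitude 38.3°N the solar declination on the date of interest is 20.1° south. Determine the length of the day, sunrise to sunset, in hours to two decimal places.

9.76 hours

The sunset hour angle satisfies cos H_s = −tan φ tan δ = 0.2890, giving H_s = 73.20°.
Day length = 2 H_s / 15° h⁻¹ = 146.40° / 15 = 9.760 h.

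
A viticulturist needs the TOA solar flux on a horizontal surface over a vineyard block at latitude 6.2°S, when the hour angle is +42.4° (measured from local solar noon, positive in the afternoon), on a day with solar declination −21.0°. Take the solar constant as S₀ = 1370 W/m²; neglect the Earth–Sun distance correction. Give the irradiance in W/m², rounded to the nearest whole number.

992 W/m²

cos θ_z = sin φ sin δ + cos φ cos δ cos H = (-0.1080)(-0.3584) + (0.9942)(0.9336)(0.7385) = 0.7242.
Top-of-atmosphere irradiance = S₀ cos θ_z = 1370 × 0.7242 = 992.15 W/m².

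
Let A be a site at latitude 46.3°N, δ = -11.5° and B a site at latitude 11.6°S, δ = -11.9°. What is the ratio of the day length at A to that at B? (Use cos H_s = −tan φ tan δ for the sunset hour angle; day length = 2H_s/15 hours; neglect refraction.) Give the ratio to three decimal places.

A: H_s = arccos(−tan 46.3° · tan -11.5°) = 77.71°, so 2H_s/15 = 10.3613 h.
B: H_s = arccos(−tan -11.6° · tan -11.9°) = 92.48°, so 2H_s/15 = 12.3307 h.
Ratio A/B = 10.3613 / 12.3307 = 0.8403.

0.840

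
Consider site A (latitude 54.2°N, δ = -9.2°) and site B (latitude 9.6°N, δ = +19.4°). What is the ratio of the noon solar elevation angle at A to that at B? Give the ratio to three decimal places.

A: 90° − |54.2 − (-9.2)| = 26.60°.
B: 90° − |9.6 − (19.4)| = 80.20°.
Ratio A/B = 26.6000 / 80.2000 = 0.3317.

0.332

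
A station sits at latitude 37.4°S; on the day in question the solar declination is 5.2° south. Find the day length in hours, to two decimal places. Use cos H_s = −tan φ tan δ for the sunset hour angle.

12.53 hours

The sunset hour angle satisfies cos H_s = −tan φ tan δ = -0.0696, giving H_s = 93.99°.
Day length = 2 H_s / 15° h⁻¹ = 187.98° / 15 = 12.532 h.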